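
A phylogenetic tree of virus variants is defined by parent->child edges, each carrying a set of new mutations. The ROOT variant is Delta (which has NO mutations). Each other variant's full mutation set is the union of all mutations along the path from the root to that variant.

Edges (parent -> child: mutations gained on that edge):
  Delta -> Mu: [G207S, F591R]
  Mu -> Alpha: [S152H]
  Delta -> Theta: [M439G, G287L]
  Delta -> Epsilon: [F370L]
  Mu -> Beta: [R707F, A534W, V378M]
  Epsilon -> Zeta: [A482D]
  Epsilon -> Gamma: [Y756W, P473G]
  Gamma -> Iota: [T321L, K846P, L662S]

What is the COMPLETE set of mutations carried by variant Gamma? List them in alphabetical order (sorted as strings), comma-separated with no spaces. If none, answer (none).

Answer: F370L,P473G,Y756W

Derivation:
At Delta: gained [] -> total []
At Epsilon: gained ['F370L'] -> total ['F370L']
At Gamma: gained ['Y756W', 'P473G'] -> total ['F370L', 'P473G', 'Y756W']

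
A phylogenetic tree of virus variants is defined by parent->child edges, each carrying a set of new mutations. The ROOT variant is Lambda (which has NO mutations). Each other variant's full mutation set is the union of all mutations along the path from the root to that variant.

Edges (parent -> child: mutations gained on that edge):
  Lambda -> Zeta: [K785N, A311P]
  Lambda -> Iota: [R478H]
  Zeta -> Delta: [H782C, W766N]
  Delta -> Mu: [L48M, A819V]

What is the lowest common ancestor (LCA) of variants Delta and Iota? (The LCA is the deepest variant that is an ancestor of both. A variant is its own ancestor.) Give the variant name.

Path from root to Delta: Lambda -> Zeta -> Delta
  ancestors of Delta: {Lambda, Zeta, Delta}
Path from root to Iota: Lambda -> Iota
  ancestors of Iota: {Lambda, Iota}
Common ancestors: {Lambda}
Walk up from Iota: Iota (not in ancestors of Delta), Lambda (in ancestors of Delta)
Deepest common ancestor (LCA) = Lambda

Answer: Lambda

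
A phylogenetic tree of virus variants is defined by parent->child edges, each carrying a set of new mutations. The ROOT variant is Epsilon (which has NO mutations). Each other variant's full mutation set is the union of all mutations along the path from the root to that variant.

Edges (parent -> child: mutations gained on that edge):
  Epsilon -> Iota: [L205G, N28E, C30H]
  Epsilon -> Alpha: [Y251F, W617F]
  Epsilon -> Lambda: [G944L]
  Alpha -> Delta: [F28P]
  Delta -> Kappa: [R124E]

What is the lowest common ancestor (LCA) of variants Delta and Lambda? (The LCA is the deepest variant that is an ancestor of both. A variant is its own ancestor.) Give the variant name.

Path from root to Delta: Epsilon -> Alpha -> Delta
  ancestors of Delta: {Epsilon, Alpha, Delta}
Path from root to Lambda: Epsilon -> Lambda
  ancestors of Lambda: {Epsilon, Lambda}
Common ancestors: {Epsilon}
Walk up from Lambda: Lambda (not in ancestors of Delta), Epsilon (in ancestors of Delta)
Deepest common ancestor (LCA) = Epsilon

Answer: Epsilon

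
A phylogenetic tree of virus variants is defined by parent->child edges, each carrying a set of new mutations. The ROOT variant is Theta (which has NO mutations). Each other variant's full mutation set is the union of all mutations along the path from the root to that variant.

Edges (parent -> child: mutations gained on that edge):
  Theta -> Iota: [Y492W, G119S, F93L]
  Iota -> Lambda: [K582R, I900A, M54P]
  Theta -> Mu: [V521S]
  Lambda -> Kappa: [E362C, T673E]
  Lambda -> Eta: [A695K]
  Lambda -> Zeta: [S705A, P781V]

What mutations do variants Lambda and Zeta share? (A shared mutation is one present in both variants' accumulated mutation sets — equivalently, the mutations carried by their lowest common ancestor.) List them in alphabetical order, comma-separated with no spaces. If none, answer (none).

Answer: F93L,G119S,I900A,K582R,M54P,Y492W

Derivation:
Accumulating mutations along path to Lambda:
  At Theta: gained [] -> total []
  At Iota: gained ['Y492W', 'G119S', 'F93L'] -> total ['F93L', 'G119S', 'Y492W']
  At Lambda: gained ['K582R', 'I900A', 'M54P'] -> total ['F93L', 'G119S', 'I900A', 'K582R', 'M54P', 'Y492W']
Mutations(Lambda) = ['F93L', 'G119S', 'I900A', 'K582R', 'M54P', 'Y492W']
Accumulating mutations along path to Zeta:
  At Theta: gained [] -> total []
  At Iota: gained ['Y492W', 'G119S', 'F93L'] -> total ['F93L', 'G119S', 'Y492W']
  At Lambda: gained ['K582R', 'I900A', 'M54P'] -> total ['F93L', 'G119S', 'I900A', 'K582R', 'M54P', 'Y492W']
  At Zeta: gained ['S705A', 'P781V'] -> total ['F93L', 'G119S', 'I900A', 'K582R', 'M54P', 'P781V', 'S705A', 'Y492W']
Mutations(Zeta) = ['F93L', 'G119S', 'I900A', 'K582R', 'M54P', 'P781V', 'S705A', 'Y492W']
Intersection: ['F93L', 'G119S', 'I900A', 'K582R', 'M54P', 'Y492W'] ∩ ['F93L', 'G119S', 'I900A', 'K582R', 'M54P', 'P781V', 'S705A', 'Y492W'] = ['F93L', 'G119S', 'I900A', 'K582R', 'M54P', 'Y492W']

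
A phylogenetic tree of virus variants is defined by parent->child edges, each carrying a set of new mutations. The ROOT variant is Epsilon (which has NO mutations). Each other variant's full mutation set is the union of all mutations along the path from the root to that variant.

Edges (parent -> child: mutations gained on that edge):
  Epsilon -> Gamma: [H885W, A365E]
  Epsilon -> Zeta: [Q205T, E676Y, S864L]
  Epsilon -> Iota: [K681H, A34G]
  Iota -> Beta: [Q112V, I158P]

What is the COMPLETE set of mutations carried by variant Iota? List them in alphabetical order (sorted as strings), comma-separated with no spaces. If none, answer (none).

At Epsilon: gained [] -> total []
At Iota: gained ['K681H', 'A34G'] -> total ['A34G', 'K681H']

Answer: A34G,K681H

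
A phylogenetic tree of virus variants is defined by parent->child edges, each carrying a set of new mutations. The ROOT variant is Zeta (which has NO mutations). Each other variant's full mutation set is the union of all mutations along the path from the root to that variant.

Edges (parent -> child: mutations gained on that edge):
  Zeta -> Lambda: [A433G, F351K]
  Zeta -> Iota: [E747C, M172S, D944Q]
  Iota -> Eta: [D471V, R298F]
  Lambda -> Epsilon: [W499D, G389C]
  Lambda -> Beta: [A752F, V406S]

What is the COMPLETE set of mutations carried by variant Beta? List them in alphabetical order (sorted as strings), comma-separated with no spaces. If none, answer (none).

Answer: A433G,A752F,F351K,V406S

Derivation:
At Zeta: gained [] -> total []
At Lambda: gained ['A433G', 'F351K'] -> total ['A433G', 'F351K']
At Beta: gained ['A752F', 'V406S'] -> total ['A433G', 'A752F', 'F351K', 'V406S']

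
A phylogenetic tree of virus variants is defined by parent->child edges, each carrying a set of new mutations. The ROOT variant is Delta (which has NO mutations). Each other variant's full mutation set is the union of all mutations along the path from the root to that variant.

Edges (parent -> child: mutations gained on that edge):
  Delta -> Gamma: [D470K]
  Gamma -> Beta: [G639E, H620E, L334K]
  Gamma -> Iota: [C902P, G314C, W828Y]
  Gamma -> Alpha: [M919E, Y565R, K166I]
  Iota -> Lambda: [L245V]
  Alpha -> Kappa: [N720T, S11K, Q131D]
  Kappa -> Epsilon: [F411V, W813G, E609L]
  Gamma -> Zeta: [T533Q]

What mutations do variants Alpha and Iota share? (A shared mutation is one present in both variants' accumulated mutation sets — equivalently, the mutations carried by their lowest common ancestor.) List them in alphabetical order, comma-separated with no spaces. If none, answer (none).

Answer: D470K

Derivation:
Accumulating mutations along path to Alpha:
  At Delta: gained [] -> total []
  At Gamma: gained ['D470K'] -> total ['D470K']
  At Alpha: gained ['M919E', 'Y565R', 'K166I'] -> total ['D470K', 'K166I', 'M919E', 'Y565R']
Mutations(Alpha) = ['D470K', 'K166I', 'M919E', 'Y565R']
Accumulating mutations along path to Iota:
  At Delta: gained [] -> total []
  At Gamma: gained ['D470K'] -> total ['D470K']
  At Iota: gained ['C902P', 'G314C', 'W828Y'] -> total ['C902P', 'D470K', 'G314C', 'W828Y']
Mutations(Iota) = ['C902P', 'D470K', 'G314C', 'W828Y']
Intersection: ['D470K', 'K166I', 'M919E', 'Y565R'] ∩ ['C902P', 'D470K', 'G314C', 'W828Y'] = ['D470K']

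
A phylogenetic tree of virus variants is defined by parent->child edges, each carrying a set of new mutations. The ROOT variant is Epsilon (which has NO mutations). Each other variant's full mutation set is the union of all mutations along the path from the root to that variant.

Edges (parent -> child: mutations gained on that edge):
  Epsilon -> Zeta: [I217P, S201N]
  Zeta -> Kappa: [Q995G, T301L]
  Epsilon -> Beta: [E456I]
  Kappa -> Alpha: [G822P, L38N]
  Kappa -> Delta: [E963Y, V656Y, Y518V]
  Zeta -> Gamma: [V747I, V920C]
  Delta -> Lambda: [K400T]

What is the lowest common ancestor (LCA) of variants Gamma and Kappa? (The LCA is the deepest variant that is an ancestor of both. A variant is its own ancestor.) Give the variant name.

Answer: Zeta

Derivation:
Path from root to Gamma: Epsilon -> Zeta -> Gamma
  ancestors of Gamma: {Epsilon, Zeta, Gamma}
Path from root to Kappa: Epsilon -> Zeta -> Kappa
  ancestors of Kappa: {Epsilon, Zeta, Kappa}
Common ancestors: {Epsilon, Zeta}
Walk up from Kappa: Kappa (not in ancestors of Gamma), Zeta (in ancestors of Gamma), Epsilon (in ancestors of Gamma)
Deepest common ancestor (LCA) = Zeta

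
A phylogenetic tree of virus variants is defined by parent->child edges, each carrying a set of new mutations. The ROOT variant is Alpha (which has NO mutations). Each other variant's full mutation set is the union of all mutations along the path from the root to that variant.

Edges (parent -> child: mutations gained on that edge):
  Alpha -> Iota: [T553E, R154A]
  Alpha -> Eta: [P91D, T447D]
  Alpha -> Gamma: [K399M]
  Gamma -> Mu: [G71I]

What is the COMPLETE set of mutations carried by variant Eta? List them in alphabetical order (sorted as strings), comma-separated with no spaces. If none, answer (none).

At Alpha: gained [] -> total []
At Eta: gained ['P91D', 'T447D'] -> total ['P91D', 'T447D']

Answer: P91D,T447D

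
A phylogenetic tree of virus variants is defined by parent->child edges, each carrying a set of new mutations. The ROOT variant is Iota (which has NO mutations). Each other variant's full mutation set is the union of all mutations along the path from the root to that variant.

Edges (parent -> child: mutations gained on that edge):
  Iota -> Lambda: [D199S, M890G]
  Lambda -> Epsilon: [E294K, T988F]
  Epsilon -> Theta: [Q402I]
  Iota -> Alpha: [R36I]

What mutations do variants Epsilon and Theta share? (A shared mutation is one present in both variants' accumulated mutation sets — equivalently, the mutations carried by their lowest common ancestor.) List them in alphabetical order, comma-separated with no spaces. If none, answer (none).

Answer: D199S,E294K,M890G,T988F

Derivation:
Accumulating mutations along path to Epsilon:
  At Iota: gained [] -> total []
  At Lambda: gained ['D199S', 'M890G'] -> total ['D199S', 'M890G']
  At Epsilon: gained ['E294K', 'T988F'] -> total ['D199S', 'E294K', 'M890G', 'T988F']
Mutations(Epsilon) = ['D199S', 'E294K', 'M890G', 'T988F']
Accumulating mutations along path to Theta:
  At Iota: gained [] -> total []
  At Lambda: gained ['D199S', 'M890G'] -> total ['D199S', 'M890G']
  At Epsilon: gained ['E294K', 'T988F'] -> total ['D199S', 'E294K', 'M890G', 'T988F']
  At Theta: gained ['Q402I'] -> total ['D199S', 'E294K', 'M890G', 'Q402I', 'T988F']
Mutations(Theta) = ['D199S', 'E294K', 'M890G', 'Q402I', 'T988F']
Intersection: ['D199S', 'E294K', 'M890G', 'T988F'] ∩ ['D199S', 'E294K', 'M890G', 'Q402I', 'T988F'] = ['D199S', 'E294K', 'M890G', 'T988F']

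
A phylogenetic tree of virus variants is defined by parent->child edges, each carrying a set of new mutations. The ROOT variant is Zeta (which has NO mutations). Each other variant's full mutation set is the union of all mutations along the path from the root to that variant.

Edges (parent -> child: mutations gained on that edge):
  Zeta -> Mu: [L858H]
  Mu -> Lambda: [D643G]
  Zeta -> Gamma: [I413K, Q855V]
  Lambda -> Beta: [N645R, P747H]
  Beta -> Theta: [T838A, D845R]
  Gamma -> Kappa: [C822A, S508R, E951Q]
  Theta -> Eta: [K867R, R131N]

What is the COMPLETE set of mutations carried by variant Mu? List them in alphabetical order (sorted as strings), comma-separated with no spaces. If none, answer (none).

At Zeta: gained [] -> total []
At Mu: gained ['L858H'] -> total ['L858H']

Answer: L858H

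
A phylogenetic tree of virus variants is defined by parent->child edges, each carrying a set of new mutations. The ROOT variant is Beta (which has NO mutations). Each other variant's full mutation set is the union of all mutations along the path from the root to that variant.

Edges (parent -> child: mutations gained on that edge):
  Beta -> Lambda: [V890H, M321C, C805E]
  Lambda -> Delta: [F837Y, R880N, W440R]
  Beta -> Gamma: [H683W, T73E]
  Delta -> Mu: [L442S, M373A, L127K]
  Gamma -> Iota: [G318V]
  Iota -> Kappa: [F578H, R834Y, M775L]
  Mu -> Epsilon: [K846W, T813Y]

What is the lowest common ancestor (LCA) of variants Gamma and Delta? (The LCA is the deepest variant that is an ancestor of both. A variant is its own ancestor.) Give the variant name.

Path from root to Gamma: Beta -> Gamma
  ancestors of Gamma: {Beta, Gamma}
Path from root to Delta: Beta -> Lambda -> Delta
  ancestors of Delta: {Beta, Lambda, Delta}
Common ancestors: {Beta}
Walk up from Delta: Delta (not in ancestors of Gamma), Lambda (not in ancestors of Gamma), Beta (in ancestors of Gamma)
Deepest common ancestor (LCA) = Beta

Answer: Beta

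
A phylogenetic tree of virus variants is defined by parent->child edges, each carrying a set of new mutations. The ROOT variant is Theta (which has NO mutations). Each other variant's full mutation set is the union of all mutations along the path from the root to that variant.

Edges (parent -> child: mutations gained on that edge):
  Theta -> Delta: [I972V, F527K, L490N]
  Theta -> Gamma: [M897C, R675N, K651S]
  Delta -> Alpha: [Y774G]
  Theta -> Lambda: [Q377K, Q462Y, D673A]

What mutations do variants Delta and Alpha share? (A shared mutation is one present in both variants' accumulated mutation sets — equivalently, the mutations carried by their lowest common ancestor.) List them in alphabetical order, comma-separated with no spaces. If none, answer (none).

Answer: F527K,I972V,L490N

Derivation:
Accumulating mutations along path to Delta:
  At Theta: gained [] -> total []
  At Delta: gained ['I972V', 'F527K', 'L490N'] -> total ['F527K', 'I972V', 'L490N']
Mutations(Delta) = ['F527K', 'I972V', 'L490N']
Accumulating mutations along path to Alpha:
  At Theta: gained [] -> total []
  At Delta: gained ['I972V', 'F527K', 'L490N'] -> total ['F527K', 'I972V', 'L490N']
  At Alpha: gained ['Y774G'] -> total ['F527K', 'I972V', 'L490N', 'Y774G']
Mutations(Alpha) = ['F527K', 'I972V', 'L490N', 'Y774G']
Intersection: ['F527K', 'I972V', 'L490N'] ∩ ['F527K', 'I972V', 'L490N', 'Y774G'] = ['F527K', 'I972V', 'L490N']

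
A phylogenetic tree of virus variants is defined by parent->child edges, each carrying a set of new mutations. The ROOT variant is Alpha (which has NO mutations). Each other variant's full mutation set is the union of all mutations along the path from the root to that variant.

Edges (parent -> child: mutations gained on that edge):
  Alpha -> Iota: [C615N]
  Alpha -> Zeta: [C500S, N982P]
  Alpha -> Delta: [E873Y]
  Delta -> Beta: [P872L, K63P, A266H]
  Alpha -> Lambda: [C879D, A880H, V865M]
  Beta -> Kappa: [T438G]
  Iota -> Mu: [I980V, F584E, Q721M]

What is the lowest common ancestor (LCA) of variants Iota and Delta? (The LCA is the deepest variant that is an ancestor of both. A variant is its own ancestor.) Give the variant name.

Path from root to Iota: Alpha -> Iota
  ancestors of Iota: {Alpha, Iota}
Path from root to Delta: Alpha -> Delta
  ancestors of Delta: {Alpha, Delta}
Common ancestors: {Alpha}
Walk up from Delta: Delta (not in ancestors of Iota), Alpha (in ancestors of Iota)
Deepest common ancestor (LCA) = Alpha

Answer: Alpha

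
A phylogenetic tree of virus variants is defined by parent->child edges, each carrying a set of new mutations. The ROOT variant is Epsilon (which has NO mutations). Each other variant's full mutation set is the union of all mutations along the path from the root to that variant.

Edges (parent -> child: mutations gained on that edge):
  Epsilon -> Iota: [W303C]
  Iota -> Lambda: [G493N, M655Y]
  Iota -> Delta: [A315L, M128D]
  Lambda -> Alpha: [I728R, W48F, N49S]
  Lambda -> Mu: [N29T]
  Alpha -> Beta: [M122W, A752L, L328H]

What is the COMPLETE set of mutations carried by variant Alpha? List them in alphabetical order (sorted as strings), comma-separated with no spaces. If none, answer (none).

Answer: G493N,I728R,M655Y,N49S,W303C,W48F

Derivation:
At Epsilon: gained [] -> total []
At Iota: gained ['W303C'] -> total ['W303C']
At Lambda: gained ['G493N', 'M655Y'] -> total ['G493N', 'M655Y', 'W303C']
At Alpha: gained ['I728R', 'W48F', 'N49S'] -> total ['G493N', 'I728R', 'M655Y', 'N49S', 'W303C', 'W48F']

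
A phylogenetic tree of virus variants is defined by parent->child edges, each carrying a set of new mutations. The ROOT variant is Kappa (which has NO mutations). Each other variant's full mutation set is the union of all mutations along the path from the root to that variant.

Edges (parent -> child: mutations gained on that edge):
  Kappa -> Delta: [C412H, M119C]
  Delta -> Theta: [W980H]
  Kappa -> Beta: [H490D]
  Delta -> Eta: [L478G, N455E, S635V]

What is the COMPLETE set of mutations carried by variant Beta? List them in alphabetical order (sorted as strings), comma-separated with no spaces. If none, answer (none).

Answer: H490D

Derivation:
At Kappa: gained [] -> total []
At Beta: gained ['H490D'] -> total ['H490D']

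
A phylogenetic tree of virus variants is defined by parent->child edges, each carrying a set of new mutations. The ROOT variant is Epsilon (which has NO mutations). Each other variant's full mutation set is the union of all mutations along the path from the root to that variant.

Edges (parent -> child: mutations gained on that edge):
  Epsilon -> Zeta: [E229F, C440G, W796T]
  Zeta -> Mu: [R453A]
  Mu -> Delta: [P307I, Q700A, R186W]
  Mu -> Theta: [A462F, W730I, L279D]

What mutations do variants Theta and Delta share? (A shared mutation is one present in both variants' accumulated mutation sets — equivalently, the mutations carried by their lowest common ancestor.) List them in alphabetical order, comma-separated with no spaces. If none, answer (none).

Accumulating mutations along path to Theta:
  At Epsilon: gained [] -> total []
  At Zeta: gained ['E229F', 'C440G', 'W796T'] -> total ['C440G', 'E229F', 'W796T']
  At Mu: gained ['R453A'] -> total ['C440G', 'E229F', 'R453A', 'W796T']
  At Theta: gained ['A462F', 'W730I', 'L279D'] -> total ['A462F', 'C440G', 'E229F', 'L279D', 'R453A', 'W730I', 'W796T']
Mutations(Theta) = ['A462F', 'C440G', 'E229F', 'L279D', 'R453A', 'W730I', 'W796T']
Accumulating mutations along path to Delta:
  At Epsilon: gained [] -> total []
  At Zeta: gained ['E229F', 'C440G', 'W796T'] -> total ['C440G', 'E229F', 'W796T']
  At Mu: gained ['R453A'] -> total ['C440G', 'E229F', 'R453A', 'W796T']
  At Delta: gained ['P307I', 'Q700A', 'R186W'] -> total ['C440G', 'E229F', 'P307I', 'Q700A', 'R186W', 'R453A', 'W796T']
Mutations(Delta) = ['C440G', 'E229F', 'P307I', 'Q700A', 'R186W', 'R453A', 'W796T']
Intersection: ['A462F', 'C440G', 'E229F', 'L279D', 'R453A', 'W730I', 'W796T'] ∩ ['C440G', 'E229F', 'P307I', 'Q700A', 'R186W', 'R453A', 'W796T'] = ['C440G', 'E229F', 'R453A', 'W796T']

Answer: C440G,E229F,R453A,W796T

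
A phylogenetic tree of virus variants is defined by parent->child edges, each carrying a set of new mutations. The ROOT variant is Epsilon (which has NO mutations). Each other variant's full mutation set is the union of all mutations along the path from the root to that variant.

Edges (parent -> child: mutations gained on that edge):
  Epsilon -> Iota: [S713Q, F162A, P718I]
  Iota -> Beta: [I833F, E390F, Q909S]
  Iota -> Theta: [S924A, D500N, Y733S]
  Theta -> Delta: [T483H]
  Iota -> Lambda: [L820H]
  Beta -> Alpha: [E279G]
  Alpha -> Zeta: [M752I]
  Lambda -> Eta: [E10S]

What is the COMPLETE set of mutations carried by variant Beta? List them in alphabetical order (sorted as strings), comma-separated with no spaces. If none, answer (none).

At Epsilon: gained [] -> total []
At Iota: gained ['S713Q', 'F162A', 'P718I'] -> total ['F162A', 'P718I', 'S713Q']
At Beta: gained ['I833F', 'E390F', 'Q909S'] -> total ['E390F', 'F162A', 'I833F', 'P718I', 'Q909S', 'S713Q']

Answer: E390F,F162A,I833F,P718I,Q909S,S713Q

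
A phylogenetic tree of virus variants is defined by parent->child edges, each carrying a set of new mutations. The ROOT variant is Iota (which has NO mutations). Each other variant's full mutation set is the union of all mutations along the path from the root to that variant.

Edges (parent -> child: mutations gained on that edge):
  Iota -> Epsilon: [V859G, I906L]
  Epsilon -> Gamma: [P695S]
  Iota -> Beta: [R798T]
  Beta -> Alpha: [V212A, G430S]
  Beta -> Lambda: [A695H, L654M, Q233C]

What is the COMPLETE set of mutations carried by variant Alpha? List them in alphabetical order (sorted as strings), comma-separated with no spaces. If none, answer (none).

At Iota: gained [] -> total []
At Beta: gained ['R798T'] -> total ['R798T']
At Alpha: gained ['V212A', 'G430S'] -> total ['G430S', 'R798T', 'V212A']

Answer: G430S,R798T,V212A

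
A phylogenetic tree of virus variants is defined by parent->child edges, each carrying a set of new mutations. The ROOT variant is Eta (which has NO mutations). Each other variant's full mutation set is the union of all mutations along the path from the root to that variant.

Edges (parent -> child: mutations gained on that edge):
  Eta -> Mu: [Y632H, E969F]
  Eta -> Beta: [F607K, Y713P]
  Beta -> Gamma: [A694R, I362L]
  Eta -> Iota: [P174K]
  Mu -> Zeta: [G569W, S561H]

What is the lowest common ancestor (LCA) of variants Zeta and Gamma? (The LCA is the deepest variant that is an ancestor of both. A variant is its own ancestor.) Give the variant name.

Answer: Eta

Derivation:
Path from root to Zeta: Eta -> Mu -> Zeta
  ancestors of Zeta: {Eta, Mu, Zeta}
Path from root to Gamma: Eta -> Beta -> Gamma
  ancestors of Gamma: {Eta, Beta, Gamma}
Common ancestors: {Eta}
Walk up from Gamma: Gamma (not in ancestors of Zeta), Beta (not in ancestors of Zeta), Eta (in ancestors of Zeta)
Deepest common ancestor (LCA) = Eta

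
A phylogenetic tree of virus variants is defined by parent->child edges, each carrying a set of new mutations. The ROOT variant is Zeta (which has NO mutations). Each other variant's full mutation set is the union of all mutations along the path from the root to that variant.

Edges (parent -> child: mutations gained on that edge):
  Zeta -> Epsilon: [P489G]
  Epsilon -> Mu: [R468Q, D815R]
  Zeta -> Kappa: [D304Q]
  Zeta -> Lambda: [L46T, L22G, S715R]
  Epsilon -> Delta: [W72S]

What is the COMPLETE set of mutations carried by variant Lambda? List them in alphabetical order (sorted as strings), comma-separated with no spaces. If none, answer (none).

At Zeta: gained [] -> total []
At Lambda: gained ['L46T', 'L22G', 'S715R'] -> total ['L22G', 'L46T', 'S715R']

Answer: L22G,L46T,S715R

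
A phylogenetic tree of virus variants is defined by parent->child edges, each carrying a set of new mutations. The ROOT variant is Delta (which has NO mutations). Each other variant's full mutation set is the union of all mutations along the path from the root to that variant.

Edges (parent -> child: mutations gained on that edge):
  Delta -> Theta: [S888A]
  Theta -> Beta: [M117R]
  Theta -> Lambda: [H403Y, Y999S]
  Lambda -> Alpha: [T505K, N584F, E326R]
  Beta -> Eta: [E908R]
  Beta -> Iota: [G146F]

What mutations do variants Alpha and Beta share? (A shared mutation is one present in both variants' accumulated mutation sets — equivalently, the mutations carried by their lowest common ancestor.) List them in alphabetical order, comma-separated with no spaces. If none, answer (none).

Answer: S888A

Derivation:
Accumulating mutations along path to Alpha:
  At Delta: gained [] -> total []
  At Theta: gained ['S888A'] -> total ['S888A']
  At Lambda: gained ['H403Y', 'Y999S'] -> total ['H403Y', 'S888A', 'Y999S']
  At Alpha: gained ['T505K', 'N584F', 'E326R'] -> total ['E326R', 'H403Y', 'N584F', 'S888A', 'T505K', 'Y999S']
Mutations(Alpha) = ['E326R', 'H403Y', 'N584F', 'S888A', 'T505K', 'Y999S']
Accumulating mutations along path to Beta:
  At Delta: gained [] -> total []
  At Theta: gained ['S888A'] -> total ['S888A']
  At Beta: gained ['M117R'] -> total ['M117R', 'S888A']
Mutations(Beta) = ['M117R', 'S888A']
Intersection: ['E326R', 'H403Y', 'N584F', 'S888A', 'T505K', 'Y999S'] ∩ ['M117R', 'S888A'] = ['S888A']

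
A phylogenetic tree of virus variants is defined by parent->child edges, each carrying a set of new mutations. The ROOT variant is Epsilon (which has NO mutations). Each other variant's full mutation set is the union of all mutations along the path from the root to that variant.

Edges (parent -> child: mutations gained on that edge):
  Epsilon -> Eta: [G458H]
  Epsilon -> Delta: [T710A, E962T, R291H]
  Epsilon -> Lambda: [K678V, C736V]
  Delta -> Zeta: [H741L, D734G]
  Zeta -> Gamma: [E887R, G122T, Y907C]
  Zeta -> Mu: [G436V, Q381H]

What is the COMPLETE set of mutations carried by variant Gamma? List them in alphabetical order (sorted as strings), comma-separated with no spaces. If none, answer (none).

At Epsilon: gained [] -> total []
At Delta: gained ['T710A', 'E962T', 'R291H'] -> total ['E962T', 'R291H', 'T710A']
At Zeta: gained ['H741L', 'D734G'] -> total ['D734G', 'E962T', 'H741L', 'R291H', 'T710A']
At Gamma: gained ['E887R', 'G122T', 'Y907C'] -> total ['D734G', 'E887R', 'E962T', 'G122T', 'H741L', 'R291H', 'T710A', 'Y907C']

Answer: D734G,E887R,E962T,G122T,H741L,R291H,T710A,Y907C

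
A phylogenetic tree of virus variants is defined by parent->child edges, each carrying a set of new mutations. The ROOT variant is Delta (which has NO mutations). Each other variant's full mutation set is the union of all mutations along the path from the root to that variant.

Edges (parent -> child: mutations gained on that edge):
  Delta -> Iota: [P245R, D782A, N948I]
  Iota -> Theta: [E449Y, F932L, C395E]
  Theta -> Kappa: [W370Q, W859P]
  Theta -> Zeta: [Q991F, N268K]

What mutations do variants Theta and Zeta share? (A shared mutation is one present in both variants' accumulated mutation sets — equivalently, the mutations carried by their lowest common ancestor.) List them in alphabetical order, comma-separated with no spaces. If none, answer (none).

Answer: C395E,D782A,E449Y,F932L,N948I,P245R

Derivation:
Accumulating mutations along path to Theta:
  At Delta: gained [] -> total []
  At Iota: gained ['P245R', 'D782A', 'N948I'] -> total ['D782A', 'N948I', 'P245R']
  At Theta: gained ['E449Y', 'F932L', 'C395E'] -> total ['C395E', 'D782A', 'E449Y', 'F932L', 'N948I', 'P245R']
Mutations(Theta) = ['C395E', 'D782A', 'E449Y', 'F932L', 'N948I', 'P245R']
Accumulating mutations along path to Zeta:
  At Delta: gained [] -> total []
  At Iota: gained ['P245R', 'D782A', 'N948I'] -> total ['D782A', 'N948I', 'P245R']
  At Theta: gained ['E449Y', 'F932L', 'C395E'] -> total ['C395E', 'D782A', 'E449Y', 'F932L', 'N948I', 'P245R']
  At Zeta: gained ['Q991F', 'N268K'] -> total ['C395E', 'D782A', 'E449Y', 'F932L', 'N268K', 'N948I', 'P245R', 'Q991F']
Mutations(Zeta) = ['C395E', 'D782A', 'E449Y', 'F932L', 'N268K', 'N948I', 'P245R', 'Q991F']
Intersection: ['C395E', 'D782A', 'E449Y', 'F932L', 'N948I', 'P245R'] ∩ ['C395E', 'D782A', 'E449Y', 'F932L', 'N268K', 'N948I', 'P245R', 'Q991F'] = ['C395E', 'D782A', 'E449Y', 'F932L', 'N948I', 'P245R']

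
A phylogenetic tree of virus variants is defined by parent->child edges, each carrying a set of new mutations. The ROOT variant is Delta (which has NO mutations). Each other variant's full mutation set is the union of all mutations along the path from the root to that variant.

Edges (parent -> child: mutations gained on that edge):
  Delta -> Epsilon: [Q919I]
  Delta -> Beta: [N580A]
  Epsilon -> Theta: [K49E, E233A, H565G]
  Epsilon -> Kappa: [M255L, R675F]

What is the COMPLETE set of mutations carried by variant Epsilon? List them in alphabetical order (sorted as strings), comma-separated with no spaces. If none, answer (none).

Answer: Q919I

Derivation:
At Delta: gained [] -> total []
At Epsilon: gained ['Q919I'] -> total ['Q919I']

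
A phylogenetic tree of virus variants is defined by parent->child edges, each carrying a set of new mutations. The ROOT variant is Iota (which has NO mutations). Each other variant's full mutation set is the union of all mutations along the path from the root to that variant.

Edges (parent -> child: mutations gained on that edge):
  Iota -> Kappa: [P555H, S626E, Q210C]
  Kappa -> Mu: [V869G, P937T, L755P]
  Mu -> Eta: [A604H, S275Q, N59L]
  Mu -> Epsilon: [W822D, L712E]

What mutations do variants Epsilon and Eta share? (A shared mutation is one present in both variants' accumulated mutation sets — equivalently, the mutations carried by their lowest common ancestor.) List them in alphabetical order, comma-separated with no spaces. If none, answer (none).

Answer: L755P,P555H,P937T,Q210C,S626E,V869G

Derivation:
Accumulating mutations along path to Epsilon:
  At Iota: gained [] -> total []
  At Kappa: gained ['P555H', 'S626E', 'Q210C'] -> total ['P555H', 'Q210C', 'S626E']
  At Mu: gained ['V869G', 'P937T', 'L755P'] -> total ['L755P', 'P555H', 'P937T', 'Q210C', 'S626E', 'V869G']
  At Epsilon: gained ['W822D', 'L712E'] -> total ['L712E', 'L755P', 'P555H', 'P937T', 'Q210C', 'S626E', 'V869G', 'W822D']
Mutations(Epsilon) = ['L712E', 'L755P', 'P555H', 'P937T', 'Q210C', 'S626E', 'V869G', 'W822D']
Accumulating mutations along path to Eta:
  At Iota: gained [] -> total []
  At Kappa: gained ['P555H', 'S626E', 'Q210C'] -> total ['P555H', 'Q210C', 'S626E']
  At Mu: gained ['V869G', 'P937T', 'L755P'] -> total ['L755P', 'P555H', 'P937T', 'Q210C', 'S626E', 'V869G']
  At Eta: gained ['A604H', 'S275Q', 'N59L'] -> total ['A604H', 'L755P', 'N59L', 'P555H', 'P937T', 'Q210C', 'S275Q', 'S626E', 'V869G']
Mutations(Eta) = ['A604H', 'L755P', 'N59L', 'P555H', 'P937T', 'Q210C', 'S275Q', 'S626E', 'V869G']
Intersection: ['L712E', 'L755P', 'P555H', 'P937T', 'Q210C', 'S626E', 'V869G', 'W822D'] ∩ ['A604H', 'L755P', 'N59L', 'P555H', 'P937T', 'Q210C', 'S275Q', 'S626E', 'V869G'] = ['L755P', 'P555H', 'P937T', 'Q210C', 'S626E', 'V869G']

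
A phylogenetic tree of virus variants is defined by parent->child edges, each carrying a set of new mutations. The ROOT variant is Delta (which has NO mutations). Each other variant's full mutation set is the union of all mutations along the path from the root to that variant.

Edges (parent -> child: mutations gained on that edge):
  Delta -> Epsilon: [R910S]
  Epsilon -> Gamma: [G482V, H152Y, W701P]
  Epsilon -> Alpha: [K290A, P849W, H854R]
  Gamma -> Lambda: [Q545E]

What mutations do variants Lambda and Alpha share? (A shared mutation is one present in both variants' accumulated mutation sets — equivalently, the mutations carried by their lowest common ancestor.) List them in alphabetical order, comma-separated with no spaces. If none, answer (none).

Answer: R910S

Derivation:
Accumulating mutations along path to Lambda:
  At Delta: gained [] -> total []
  At Epsilon: gained ['R910S'] -> total ['R910S']
  At Gamma: gained ['G482V', 'H152Y', 'W701P'] -> total ['G482V', 'H152Y', 'R910S', 'W701P']
  At Lambda: gained ['Q545E'] -> total ['G482V', 'H152Y', 'Q545E', 'R910S', 'W701P']
Mutations(Lambda) = ['G482V', 'H152Y', 'Q545E', 'R910S', 'W701P']
Accumulating mutations along path to Alpha:
  At Delta: gained [] -> total []
  At Epsilon: gained ['R910S'] -> total ['R910S']
  At Alpha: gained ['K290A', 'P849W', 'H854R'] -> total ['H854R', 'K290A', 'P849W', 'R910S']
Mutations(Alpha) = ['H854R', 'K290A', 'P849W', 'R910S']
Intersection: ['G482V', 'H152Y', 'Q545E', 'R910S', 'W701P'] ∩ ['H854R', 'K290A', 'P849W', 'R910S'] = ['R910S']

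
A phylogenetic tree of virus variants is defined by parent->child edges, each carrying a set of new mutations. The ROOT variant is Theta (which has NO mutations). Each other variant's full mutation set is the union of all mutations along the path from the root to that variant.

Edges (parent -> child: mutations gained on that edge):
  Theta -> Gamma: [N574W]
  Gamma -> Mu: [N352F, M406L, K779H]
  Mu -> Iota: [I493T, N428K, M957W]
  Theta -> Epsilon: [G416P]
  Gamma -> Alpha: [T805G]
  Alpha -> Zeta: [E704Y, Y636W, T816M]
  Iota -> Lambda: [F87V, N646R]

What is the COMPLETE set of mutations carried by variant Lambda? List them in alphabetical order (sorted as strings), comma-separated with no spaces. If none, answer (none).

Answer: F87V,I493T,K779H,M406L,M957W,N352F,N428K,N574W,N646R

Derivation:
At Theta: gained [] -> total []
At Gamma: gained ['N574W'] -> total ['N574W']
At Mu: gained ['N352F', 'M406L', 'K779H'] -> total ['K779H', 'M406L', 'N352F', 'N574W']
At Iota: gained ['I493T', 'N428K', 'M957W'] -> total ['I493T', 'K779H', 'M406L', 'M957W', 'N352F', 'N428K', 'N574W']
At Lambda: gained ['F87V', 'N646R'] -> total ['F87V', 'I493T', 'K779H', 'M406L', 'M957W', 'N352F', 'N428K', 'N574W', 'N646R']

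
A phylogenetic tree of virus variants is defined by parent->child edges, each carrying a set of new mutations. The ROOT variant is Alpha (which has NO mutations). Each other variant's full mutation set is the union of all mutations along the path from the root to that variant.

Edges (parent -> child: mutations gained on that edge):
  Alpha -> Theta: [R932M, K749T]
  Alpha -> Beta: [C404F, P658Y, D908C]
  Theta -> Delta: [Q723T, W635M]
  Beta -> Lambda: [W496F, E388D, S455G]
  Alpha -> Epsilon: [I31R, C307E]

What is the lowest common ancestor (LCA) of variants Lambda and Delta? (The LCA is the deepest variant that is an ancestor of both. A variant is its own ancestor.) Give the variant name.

Answer: Alpha

Derivation:
Path from root to Lambda: Alpha -> Beta -> Lambda
  ancestors of Lambda: {Alpha, Beta, Lambda}
Path from root to Delta: Alpha -> Theta -> Delta
  ancestors of Delta: {Alpha, Theta, Delta}
Common ancestors: {Alpha}
Walk up from Delta: Delta (not in ancestors of Lambda), Theta (not in ancestors of Lambda), Alpha (in ancestors of Lambda)
Deepest common ancestor (LCA) = Alpha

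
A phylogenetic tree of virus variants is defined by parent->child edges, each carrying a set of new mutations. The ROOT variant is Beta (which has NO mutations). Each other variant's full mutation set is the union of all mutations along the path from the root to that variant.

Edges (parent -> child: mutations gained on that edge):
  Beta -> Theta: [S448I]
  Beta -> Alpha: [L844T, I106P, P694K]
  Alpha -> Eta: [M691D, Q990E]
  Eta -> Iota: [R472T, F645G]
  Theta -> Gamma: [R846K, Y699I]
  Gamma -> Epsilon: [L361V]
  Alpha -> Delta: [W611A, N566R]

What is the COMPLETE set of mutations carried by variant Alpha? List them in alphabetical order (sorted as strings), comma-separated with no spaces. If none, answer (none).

Answer: I106P,L844T,P694K

Derivation:
At Beta: gained [] -> total []
At Alpha: gained ['L844T', 'I106P', 'P694K'] -> total ['I106P', 'L844T', 'P694K']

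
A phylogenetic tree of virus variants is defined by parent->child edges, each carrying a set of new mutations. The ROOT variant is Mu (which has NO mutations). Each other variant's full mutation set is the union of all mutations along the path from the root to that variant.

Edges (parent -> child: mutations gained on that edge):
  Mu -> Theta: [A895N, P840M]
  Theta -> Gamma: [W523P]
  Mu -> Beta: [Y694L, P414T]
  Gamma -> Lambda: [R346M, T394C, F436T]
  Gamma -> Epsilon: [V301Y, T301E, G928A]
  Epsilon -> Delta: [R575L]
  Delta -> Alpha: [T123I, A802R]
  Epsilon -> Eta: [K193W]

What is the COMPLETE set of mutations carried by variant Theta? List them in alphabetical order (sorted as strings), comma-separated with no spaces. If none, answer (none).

Answer: A895N,P840M

Derivation:
At Mu: gained [] -> total []
At Theta: gained ['A895N', 'P840M'] -> total ['A895N', 'P840M']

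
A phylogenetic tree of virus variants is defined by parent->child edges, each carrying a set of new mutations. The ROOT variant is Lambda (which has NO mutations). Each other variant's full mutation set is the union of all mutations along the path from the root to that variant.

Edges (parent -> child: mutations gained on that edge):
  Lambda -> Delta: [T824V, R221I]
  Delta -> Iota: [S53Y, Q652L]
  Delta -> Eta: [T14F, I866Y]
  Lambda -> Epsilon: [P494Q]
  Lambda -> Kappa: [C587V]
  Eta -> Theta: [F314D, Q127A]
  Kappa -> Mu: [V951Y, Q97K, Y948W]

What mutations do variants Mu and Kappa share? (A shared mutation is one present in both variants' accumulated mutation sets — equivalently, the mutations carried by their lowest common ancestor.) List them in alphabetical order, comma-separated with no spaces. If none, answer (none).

Answer: C587V

Derivation:
Accumulating mutations along path to Mu:
  At Lambda: gained [] -> total []
  At Kappa: gained ['C587V'] -> total ['C587V']
  At Mu: gained ['V951Y', 'Q97K', 'Y948W'] -> total ['C587V', 'Q97K', 'V951Y', 'Y948W']
Mutations(Mu) = ['C587V', 'Q97K', 'V951Y', 'Y948W']
Accumulating mutations along path to Kappa:
  At Lambda: gained [] -> total []
  At Kappa: gained ['C587V'] -> total ['C587V']
Mutations(Kappa) = ['C587V']
Intersection: ['C587V', 'Q97K', 'V951Y', 'Y948W'] ∩ ['C587V'] = ['C587V']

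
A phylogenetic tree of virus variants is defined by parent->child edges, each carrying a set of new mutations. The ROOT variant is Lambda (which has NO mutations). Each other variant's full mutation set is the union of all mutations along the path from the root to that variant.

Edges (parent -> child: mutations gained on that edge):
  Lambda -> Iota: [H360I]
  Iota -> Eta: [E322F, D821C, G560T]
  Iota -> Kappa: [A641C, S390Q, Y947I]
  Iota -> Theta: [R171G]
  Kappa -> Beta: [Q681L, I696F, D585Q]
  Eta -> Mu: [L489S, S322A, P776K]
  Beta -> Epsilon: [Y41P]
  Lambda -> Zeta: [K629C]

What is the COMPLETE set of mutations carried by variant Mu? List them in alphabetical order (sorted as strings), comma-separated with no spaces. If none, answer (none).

Answer: D821C,E322F,G560T,H360I,L489S,P776K,S322A

Derivation:
At Lambda: gained [] -> total []
At Iota: gained ['H360I'] -> total ['H360I']
At Eta: gained ['E322F', 'D821C', 'G560T'] -> total ['D821C', 'E322F', 'G560T', 'H360I']
At Mu: gained ['L489S', 'S322A', 'P776K'] -> total ['D821C', 'E322F', 'G560T', 'H360I', 'L489S', 'P776K', 'S322A']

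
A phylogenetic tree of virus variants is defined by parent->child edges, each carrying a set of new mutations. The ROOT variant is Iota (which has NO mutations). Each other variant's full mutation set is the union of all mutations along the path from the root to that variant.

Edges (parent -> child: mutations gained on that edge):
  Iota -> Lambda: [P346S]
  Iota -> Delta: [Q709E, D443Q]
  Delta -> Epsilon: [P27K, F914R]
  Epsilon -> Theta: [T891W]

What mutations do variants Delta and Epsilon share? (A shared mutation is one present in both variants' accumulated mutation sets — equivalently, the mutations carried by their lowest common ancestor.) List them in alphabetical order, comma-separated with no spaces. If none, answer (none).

Accumulating mutations along path to Delta:
  At Iota: gained [] -> total []
  At Delta: gained ['Q709E', 'D443Q'] -> total ['D443Q', 'Q709E']
Mutations(Delta) = ['D443Q', 'Q709E']
Accumulating mutations along path to Epsilon:
  At Iota: gained [] -> total []
  At Delta: gained ['Q709E', 'D443Q'] -> total ['D443Q', 'Q709E']
  At Epsilon: gained ['P27K', 'F914R'] -> total ['D443Q', 'F914R', 'P27K', 'Q709E']
Mutations(Epsilon) = ['D443Q', 'F914R', 'P27K', 'Q709E']
Intersection: ['D443Q', 'Q709E'] ∩ ['D443Q', 'F914R', 'P27K', 'Q709E'] = ['D443Q', 'Q709E']

Answer: D443Q,Q709E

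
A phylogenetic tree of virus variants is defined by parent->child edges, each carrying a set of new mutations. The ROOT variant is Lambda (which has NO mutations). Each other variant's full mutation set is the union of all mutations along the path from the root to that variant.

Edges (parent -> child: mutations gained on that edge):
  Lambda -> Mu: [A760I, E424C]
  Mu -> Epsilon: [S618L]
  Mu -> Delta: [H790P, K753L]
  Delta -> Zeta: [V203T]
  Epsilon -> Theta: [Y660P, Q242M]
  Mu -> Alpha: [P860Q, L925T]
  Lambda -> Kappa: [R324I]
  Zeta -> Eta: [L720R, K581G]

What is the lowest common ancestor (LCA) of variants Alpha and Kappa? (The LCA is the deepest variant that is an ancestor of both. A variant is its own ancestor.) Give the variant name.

Answer: Lambda

Derivation:
Path from root to Alpha: Lambda -> Mu -> Alpha
  ancestors of Alpha: {Lambda, Mu, Alpha}
Path from root to Kappa: Lambda -> Kappa
  ancestors of Kappa: {Lambda, Kappa}
Common ancestors: {Lambda}
Walk up from Kappa: Kappa (not in ancestors of Alpha), Lambda (in ancestors of Alpha)
Deepest common ancestor (LCA) = Lambda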